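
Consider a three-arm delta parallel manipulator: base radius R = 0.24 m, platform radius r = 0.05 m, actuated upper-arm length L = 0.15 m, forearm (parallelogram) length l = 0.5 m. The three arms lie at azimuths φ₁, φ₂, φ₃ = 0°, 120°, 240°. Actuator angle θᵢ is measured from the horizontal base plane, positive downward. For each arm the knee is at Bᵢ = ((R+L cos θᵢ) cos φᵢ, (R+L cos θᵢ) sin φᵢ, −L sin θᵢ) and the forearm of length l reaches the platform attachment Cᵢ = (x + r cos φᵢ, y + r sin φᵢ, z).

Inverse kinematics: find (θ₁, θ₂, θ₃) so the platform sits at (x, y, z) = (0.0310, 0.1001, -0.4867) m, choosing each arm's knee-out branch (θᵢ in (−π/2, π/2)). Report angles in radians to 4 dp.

arm 1 (φ=0.0°): x'=0.0310, y'=0.1001
  A cos θ + B sin θ = C:  0.1590·cos θ + -0.4867·sin θ = -0.1489
  γ=atan2(-0.4867,0.1590)=-1.2550;  ψ=arccos(-0.2909)=1.8659;  θ1=γ+ψ≈0.6109
rotate P by −φ2: (0.0712, -0.0769, -0.4867)
  A cos θ + B sin θ = C:  0.1188·cos θ + -0.4867·sin θ = -0.0980
  θ2 = atan2(B,A) + arccos(C/0.5010) = 0.4364
φ3=240.0° → target in arm frame (-0.1022, -0.0232)
  A cos θ + B sin θ = C:  0.2922·cos θ + -0.4867·sin θ = -0.3176
  √(A²+B²)=0.5677;  θ3 = -1.0301+2.1646 ≈ 1.1345

θ₁ = 0.6109, θ₂ = 0.4364, θ₃ = 1.1345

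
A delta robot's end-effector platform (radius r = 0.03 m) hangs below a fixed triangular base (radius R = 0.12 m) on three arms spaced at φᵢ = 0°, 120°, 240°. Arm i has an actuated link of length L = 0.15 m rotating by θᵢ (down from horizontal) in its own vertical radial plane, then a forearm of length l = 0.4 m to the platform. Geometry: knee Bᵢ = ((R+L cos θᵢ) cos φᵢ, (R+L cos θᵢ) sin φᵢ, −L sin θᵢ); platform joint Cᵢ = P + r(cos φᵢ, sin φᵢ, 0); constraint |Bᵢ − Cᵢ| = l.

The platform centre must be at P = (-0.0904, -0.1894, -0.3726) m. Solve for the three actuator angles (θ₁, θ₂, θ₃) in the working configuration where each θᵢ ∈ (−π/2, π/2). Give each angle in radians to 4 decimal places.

θ₁ = 1.0472, θ₂ = 1.1348, θ₃ = -0.1745

φ1=0.0° → target in arm frame (-0.0904, -0.1894)
  e−x'=0.1804;  (l²−L²−(e−x')²−y'²−z²)/2L = -0.2325
  γ=atan2(-0.3726,0.1804)=-1.1199;  ψ=arccos(-0.5616)=2.1671;  θ1=γ+ψ≈1.0472
φ2=120.0° → target in arm frame (-0.1188, 0.1730)
  A=0.2088, B=-0.3726, C=(l²−L²−A²−y'²−z²)/(2L)=-0.2495
  θ2 = atan2(B,A) + arccos(C/0.4271) = 1.1348
rotate P by −φ3: (0.2092, 0.0164, -0.3726)
  e−x'=-0.1192;  (l²−L²−(e−x')²−y'²−z²)/2L = -0.0527
  γ=atan2(-0.3726,-0.1192)=-1.8805;  ψ=arccos(-0.1348)=1.7060;  θ3=γ+ψ≈-0.1745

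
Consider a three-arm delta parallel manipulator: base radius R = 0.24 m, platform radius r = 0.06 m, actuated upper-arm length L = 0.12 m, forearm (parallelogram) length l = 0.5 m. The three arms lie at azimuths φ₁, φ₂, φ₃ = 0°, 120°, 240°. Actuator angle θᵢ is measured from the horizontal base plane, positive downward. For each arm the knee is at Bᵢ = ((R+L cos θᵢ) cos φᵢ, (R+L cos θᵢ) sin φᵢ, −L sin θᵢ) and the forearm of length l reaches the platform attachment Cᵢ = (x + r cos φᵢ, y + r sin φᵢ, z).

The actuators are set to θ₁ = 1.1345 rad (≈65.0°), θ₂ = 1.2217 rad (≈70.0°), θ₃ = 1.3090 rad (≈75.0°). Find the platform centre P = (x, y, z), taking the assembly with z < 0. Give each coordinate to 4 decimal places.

(0.0171, 0.0098, -0.5607)

arm 1 at φ=0.0°: (R−r)+L cos θ1 = 0.2307;  centre 1 = (0.2307, 0.0000, -0.1088)
φ2=120.0°: virtual centre (-0.1105, 0.1914, -0.1128), radius l
arm 3 at φ=240.0°: (R−r)+L cos θ3 = 0.2111;  centre 3 = (-0.1055, -0.1828, -0.1159)
eliminate P² terms by subtracting sphere 1 from 2 and 3
plane₁₂: -0.6825x+0.3829y+-0.0080z = -0.0035
Cramer: x(z) = 0.0079-0.0166z;  y(z) = 0.0049-0.0086z
quadratic in z: (1.0003)z²+(0.2248)z+(-0.1885)=0, √Δ=0.8971 → z ∈ {-0.5607, 0.3360}; z = -0.5607 (taking z<0)
x = 0.0171, y = 0.0098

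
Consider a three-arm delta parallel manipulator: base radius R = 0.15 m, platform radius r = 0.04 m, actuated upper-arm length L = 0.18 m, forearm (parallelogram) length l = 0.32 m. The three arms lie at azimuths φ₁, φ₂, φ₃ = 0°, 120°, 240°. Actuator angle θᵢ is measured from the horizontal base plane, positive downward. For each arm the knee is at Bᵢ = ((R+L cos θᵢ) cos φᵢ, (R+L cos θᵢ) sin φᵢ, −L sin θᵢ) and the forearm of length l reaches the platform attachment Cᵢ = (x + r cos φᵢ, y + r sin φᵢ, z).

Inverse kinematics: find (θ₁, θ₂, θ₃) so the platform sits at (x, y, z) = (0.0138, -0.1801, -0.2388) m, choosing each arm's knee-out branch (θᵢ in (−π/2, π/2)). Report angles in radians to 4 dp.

φ1=0.0° → target in arm frame (0.0138, -0.1801)
  A cos θ + B sin θ = C:  0.0962·cos θ + -0.2388·sin θ = -0.0798
  θ1 = atan2(B,A) + arccos(C/0.2574) = 0.6980
φ2=120.0° → target in arm frame (-0.1629, 0.0781)
  e−x'=0.2729;  (l²−L²−(e−x')²−y'²−z²)/2L = -0.1877
  θ2 = atan2(B,A) + arccos(C/0.3626) = 1.3961
arm 3 (φ=240.0°): x'=0.1491, y'=0.1020
  A cos θ + B sin θ = C:  -0.0391·cos θ + -0.2388·sin θ = 0.0029
  θ3 = atan2(B,A) + arccos(C/0.2420) = -0.1742

θ₁ = 0.6980, θ₂ = 1.3961, θ₃ = -0.1742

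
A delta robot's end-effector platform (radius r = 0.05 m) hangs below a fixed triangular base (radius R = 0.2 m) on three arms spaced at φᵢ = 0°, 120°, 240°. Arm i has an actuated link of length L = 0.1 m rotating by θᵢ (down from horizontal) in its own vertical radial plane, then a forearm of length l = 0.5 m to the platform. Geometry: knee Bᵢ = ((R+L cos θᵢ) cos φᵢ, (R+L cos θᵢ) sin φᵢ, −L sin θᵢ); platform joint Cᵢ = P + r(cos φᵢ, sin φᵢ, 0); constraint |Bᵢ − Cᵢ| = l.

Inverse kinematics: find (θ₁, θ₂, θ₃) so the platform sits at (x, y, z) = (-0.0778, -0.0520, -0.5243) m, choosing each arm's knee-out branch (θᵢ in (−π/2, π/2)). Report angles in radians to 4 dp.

θ₁ = 1.3089, θ₂ = 0.9600, θ₃ = 0.5234

arm 1 (φ=0.0°): x'=-0.0778, y'=-0.0520
  e−x'=0.2278;  (l²−L²−(e−x')²−y'²−z²)/2L = -0.4474
  γ=atan2(-0.5243,0.2278)=-1.1609;  ψ=arccos(-0.7827)=2.4698;  θ1=γ+ψ≈1.3089
arm 2 (φ=120.0°): x'=-0.0061, y'=0.0934
  e−x'=0.1561;  (l²−L²−(e−x')²−y'²−z²)/2L = -0.3399
  γ=atan2(-0.5243,0.1561)=-1.2814;  ψ=arccos(-0.6214)=2.2413;  θ2=γ+ψ≈0.9600
arm 3 (φ=240.0°): x'=0.0839, y'=-0.0414
  e−x'=0.0661;  (l²−L²−(e−x')²−y'²−z²)/2L = -0.2048
  θ3 = atan2(B,A) + arccos(C/0.5284) = 0.5234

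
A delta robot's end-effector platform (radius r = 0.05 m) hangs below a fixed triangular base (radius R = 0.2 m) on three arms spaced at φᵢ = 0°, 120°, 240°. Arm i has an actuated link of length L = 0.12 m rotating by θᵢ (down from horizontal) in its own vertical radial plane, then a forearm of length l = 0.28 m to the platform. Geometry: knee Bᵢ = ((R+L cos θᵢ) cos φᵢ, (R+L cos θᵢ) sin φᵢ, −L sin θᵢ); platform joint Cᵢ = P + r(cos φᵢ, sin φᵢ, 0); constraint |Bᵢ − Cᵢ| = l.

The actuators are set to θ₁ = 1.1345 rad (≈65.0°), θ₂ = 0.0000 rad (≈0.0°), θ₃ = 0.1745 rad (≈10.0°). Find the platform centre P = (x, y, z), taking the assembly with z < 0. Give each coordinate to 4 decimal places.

(-0.0756, 0.0073, -0.1535)

φ1=0.0°: virtual centre (0.2007, 0.0000, -0.1088), radius l
O2 = (0.2700·cos120.0°, 0.2700·sin120.0°, 0.0000) = (-0.1350, 0.2338, 0.0000)
O3 = (0.2682·cos240.0°, 0.2682·sin240.0°, -0.0208) = (-0.1341, -0.2322, -0.0208)
eliminate P² terms by subtracting sphere 1 from 2 and 3
[-0.6714 0.4677 0.2175]·P = 0.0208;  [-0.6696 -0.4645 0.1758]·P = 0.0202
det = 0.6250;  x = -0.0306+0.2932z,  y = 0.0005+-0.0441z
quadratic in z: (1.0879)z²+(0.0818)z+(-0.0131)=0, √Δ=0.2521 → z ∈ {-0.1535, 0.0783}; z = -0.1535 (taking z<0)
x = -0.0756, y = 0.0073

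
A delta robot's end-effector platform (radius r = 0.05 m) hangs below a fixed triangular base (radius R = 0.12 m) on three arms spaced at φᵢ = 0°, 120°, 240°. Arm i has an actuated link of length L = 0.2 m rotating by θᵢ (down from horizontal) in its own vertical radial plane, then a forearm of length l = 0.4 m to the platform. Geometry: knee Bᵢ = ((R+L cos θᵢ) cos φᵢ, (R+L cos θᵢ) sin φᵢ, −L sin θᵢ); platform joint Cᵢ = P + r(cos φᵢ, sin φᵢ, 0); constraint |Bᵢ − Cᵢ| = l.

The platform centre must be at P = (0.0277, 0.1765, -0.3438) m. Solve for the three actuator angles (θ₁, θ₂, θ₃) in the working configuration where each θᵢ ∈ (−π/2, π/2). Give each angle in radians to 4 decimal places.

arm 1 (φ=0.0°): x'=0.0277, y'=0.1765
  A cos θ + B sin θ = C:  0.0423·cos θ + -0.3438·sin θ = -0.0778
  γ=atan2(-0.3438,0.0423)=-1.4484;  ψ=arccos(-0.2247)=1.7975;  θ1=γ+ψ≈0.3491
arm 2 (φ=120.0°): x'=0.1390, y'=-0.1122
  A cos θ + B sin θ = C:  -0.0690·cos θ + -0.3438·sin θ = -0.0389
  θ2 = atan2(B,A) + arccos(C/0.3507) = -0.0869
arm 3 (φ=240.0°): x'=-0.1667, y'=-0.0643
  A cos θ + B sin θ = C:  0.2367·cos θ + -0.3438·sin θ = -0.1459
  γ=atan2(-0.3438,0.2367)=-0.9678;  ψ=arccos(-0.3495)=1.9279;  θ3=γ+ψ≈0.9600

θ₁ = 0.3491, θ₂ = -0.0869, θ₃ = 0.9600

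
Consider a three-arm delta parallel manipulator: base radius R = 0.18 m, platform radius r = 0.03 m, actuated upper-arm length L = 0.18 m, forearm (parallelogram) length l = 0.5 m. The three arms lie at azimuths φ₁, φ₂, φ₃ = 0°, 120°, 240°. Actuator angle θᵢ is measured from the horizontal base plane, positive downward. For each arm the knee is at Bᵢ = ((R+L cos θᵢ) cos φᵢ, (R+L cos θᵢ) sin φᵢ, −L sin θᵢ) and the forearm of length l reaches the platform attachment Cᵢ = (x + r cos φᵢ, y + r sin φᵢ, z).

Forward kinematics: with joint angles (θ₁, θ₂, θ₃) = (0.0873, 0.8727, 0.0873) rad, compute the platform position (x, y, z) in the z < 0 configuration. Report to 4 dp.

arm 1 at φ=0.0°: (R−r)+L cos θ1 = 0.3293;  S1 = (0.3293, 0.0000, -0.0157)
arm 2 at φ=120.0°: (R−r)+L cos θ2 = 0.2657;  S2 = (-0.1328, 0.2301, -0.1379)
arm 3 at φ=240.0°: (R−r)+L cos θ3 = 0.3293;  S3 = (-0.1647, -0.2852, -0.0157)
|S₂|²−|S₁|² = -0.0191;  |S₃|²−|S₁|² = 0.0000
plane₁₂: -0.9243x+0.4602y+-0.2444z = -0.0191
det = 0.9819;  x = 0.0111+-0.1420z,  y = -0.0192+0.2459z
quadratic in z: (1.0806)z²+(0.1123)z+(-0.1481)=0, √Δ=0.8080 → z ∈ {-0.4258, 0.3219}; z = -0.4258 (taking z<0)
x = 0.0715, y = -0.1239

(0.0715, -0.1239, -0.4258)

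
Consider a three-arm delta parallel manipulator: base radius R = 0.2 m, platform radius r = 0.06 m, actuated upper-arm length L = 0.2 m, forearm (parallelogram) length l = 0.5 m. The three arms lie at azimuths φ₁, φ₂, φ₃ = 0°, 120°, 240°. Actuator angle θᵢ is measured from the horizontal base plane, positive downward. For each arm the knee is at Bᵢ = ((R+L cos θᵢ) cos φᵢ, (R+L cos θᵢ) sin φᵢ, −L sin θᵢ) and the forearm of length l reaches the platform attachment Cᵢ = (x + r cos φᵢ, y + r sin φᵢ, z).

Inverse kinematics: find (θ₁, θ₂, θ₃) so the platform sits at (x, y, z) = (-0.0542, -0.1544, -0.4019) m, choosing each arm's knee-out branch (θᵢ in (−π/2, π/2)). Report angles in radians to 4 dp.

rotate P by −φ1: (-0.0542, -0.1544, -0.4019)
  A=0.1942, B=-0.4019, C=(l²−L²−A²−y'²−z²)/(2L)=-0.0327
  √(A²+B²)=0.4464;  θ1 = -1.1207+1.6441 ≈ 0.5234
rotate P by −φ2: (-0.1066, 0.1241, -0.4019)
  A=0.2466, B=-0.4019, C=(l²−L²−A²−y'²−z²)/(2L)=-0.0694
  √(A²+B²)=0.4715;  θ2 = -1.0204+1.7185 ≈ 0.6981
rotate P by −φ3: (0.1608, 0.0303, -0.4019)
  e−x'=-0.0208;  (l²−L²−(e−x')²−y'²−z²)/2L = 0.1178
  γ=atan2(-0.4019,-0.0208)=-1.6225;  ψ=arccos(0.2928)=1.2737;  θ3=γ+ψ≈-0.3489

θ₁ = 0.5234, θ₂ = 0.6981, θ₃ = -0.3489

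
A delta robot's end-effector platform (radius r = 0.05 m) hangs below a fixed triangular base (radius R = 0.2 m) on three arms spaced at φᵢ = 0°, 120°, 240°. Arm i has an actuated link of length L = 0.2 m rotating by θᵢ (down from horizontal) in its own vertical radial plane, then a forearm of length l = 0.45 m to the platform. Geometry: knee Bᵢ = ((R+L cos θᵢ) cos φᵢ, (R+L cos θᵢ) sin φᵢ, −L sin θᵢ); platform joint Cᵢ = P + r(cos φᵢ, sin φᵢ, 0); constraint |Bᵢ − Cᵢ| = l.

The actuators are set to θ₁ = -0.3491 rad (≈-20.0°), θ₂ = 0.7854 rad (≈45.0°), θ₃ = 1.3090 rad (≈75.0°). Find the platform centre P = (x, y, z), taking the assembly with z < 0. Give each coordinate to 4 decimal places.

φ1=0.0°: virtual centre (0.3379, 0.0000, 0.0684), radius l
φ2=120.0°: virtual centre (-0.1457, 0.2524, -0.1414), radius l
φ3=240.0°: virtual centre (-0.1009, -0.1747, -0.1932), radius l
subtract pairs → two planes through P
[-0.9673 0.5048 -0.4197]·P = -0.0140;  [-0.8776 -0.3495 -0.5232]·P = -0.0409
det = 0.7810;  x = 0.0326+-0.5259z,  y = 0.0349+-0.1764z
sphere 1 gives Az²+Bz+C=0 with A=1.3077, B=0.1720, C=-0.1034;  B²−4AC=0.5704;  roots -0.3545, 0.2230;  negative root z = -0.3545
x = 0.2191, y = 0.0975

(0.2191, 0.0975, -0.3545)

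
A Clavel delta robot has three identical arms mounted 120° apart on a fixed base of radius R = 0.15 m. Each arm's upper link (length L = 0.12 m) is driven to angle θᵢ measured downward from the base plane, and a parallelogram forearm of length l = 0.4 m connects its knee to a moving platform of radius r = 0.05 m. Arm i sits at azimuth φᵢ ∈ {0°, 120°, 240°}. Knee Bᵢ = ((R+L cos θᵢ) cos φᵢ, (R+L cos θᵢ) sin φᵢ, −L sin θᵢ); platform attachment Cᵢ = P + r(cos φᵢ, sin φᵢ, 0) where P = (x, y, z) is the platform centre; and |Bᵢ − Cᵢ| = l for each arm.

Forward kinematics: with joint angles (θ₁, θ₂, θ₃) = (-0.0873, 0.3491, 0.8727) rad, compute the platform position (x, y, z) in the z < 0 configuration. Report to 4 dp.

(0.0997, 0.0707, -0.3645)

arm 1 at φ=0.0°: ρ1 = 0.2195;  S1 = (0.2195, 0.0000, 0.0105)
S2 = (0.2128·cos120.0°, 0.2128·sin120.0°, -0.0410) = (-0.1064, 0.1843, -0.0410)
arm 3 at φ=240.0°: ρ3 = 0.1771;  S3 = (-0.0886, -0.1534, -0.0919)
|S₂|²−|S₁|² = -0.0014;  |S₃|²−|S₁|² = -0.0085
linear system: -0.6518x+0.3685y = -0.0014−-0.1030z; -0.6162x+-0.3068y = -0.0085−-0.2048z
Cramer: x(z) = 0.0083-0.2507z;  y(z) = 0.0110-0.1639z
quadratic in z: (1.0897)z²+(0.0814)z+(-0.1151)=0, √Δ=0.7131 → z ∈ {-0.3645, 0.2898}; z = -0.3645 (taking z<0)
x = 0.0997, y = 0.0707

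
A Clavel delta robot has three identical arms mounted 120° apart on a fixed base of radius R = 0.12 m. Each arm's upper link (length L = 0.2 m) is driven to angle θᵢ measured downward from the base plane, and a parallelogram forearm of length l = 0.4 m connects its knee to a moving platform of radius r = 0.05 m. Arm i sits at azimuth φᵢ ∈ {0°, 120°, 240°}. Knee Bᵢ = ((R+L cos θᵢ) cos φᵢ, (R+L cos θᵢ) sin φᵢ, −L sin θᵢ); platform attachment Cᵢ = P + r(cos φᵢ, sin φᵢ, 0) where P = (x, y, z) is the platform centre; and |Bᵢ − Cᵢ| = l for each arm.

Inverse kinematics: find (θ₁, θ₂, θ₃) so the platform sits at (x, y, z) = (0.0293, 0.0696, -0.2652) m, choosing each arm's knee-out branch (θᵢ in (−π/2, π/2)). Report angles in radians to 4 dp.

φ1=0.0° → target in arm frame (0.0293, 0.0696)
  A cos θ + B sin θ = C:  0.0407·cos θ + -0.2652·sin θ = 0.1079
  √(A²+B²)=0.2683;  θ1 = -1.4185+1.1568 ≈ -0.2617
φ2=120.0° → target in arm frame (0.0456, -0.0602)
  A cos θ + B sin θ = C:  0.0244·cos θ + -0.2652·sin θ = 0.1136
  θ2 = atan2(B,A) + arccos(C/0.2663) = -0.3492
rotate P by −φ3: (-0.0749, -0.0094, -0.2652)
  A cos θ + B sin θ = C:  0.1449·cos θ + -0.2652·sin θ = 0.0714
  γ=atan2(-0.2652,0.1449)=-1.0707;  ψ=arccos(0.2364)=1.3321;  θ3=γ+ψ≈0.2615

θ₁ = -0.2617, θ₂ = -0.3492, θ₃ = 0.2615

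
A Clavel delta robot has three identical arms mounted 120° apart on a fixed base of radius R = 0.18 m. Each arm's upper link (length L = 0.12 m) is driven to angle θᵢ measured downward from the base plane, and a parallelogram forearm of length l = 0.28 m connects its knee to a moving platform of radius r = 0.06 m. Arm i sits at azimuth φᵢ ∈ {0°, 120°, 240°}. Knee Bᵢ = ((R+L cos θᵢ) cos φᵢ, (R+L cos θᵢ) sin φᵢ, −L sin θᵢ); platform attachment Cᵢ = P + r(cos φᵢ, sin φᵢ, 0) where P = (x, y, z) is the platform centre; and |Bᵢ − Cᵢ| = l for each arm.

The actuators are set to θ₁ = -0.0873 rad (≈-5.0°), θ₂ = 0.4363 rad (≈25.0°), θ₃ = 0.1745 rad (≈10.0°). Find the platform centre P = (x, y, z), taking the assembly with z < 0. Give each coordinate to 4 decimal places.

O1 = (0.2395·cos0.0°, 0.2395·sin0.0°, 0.0105) = (0.2395, 0.0000, 0.0105)
O2 = (0.2288·cos120.0°, 0.2288·sin120.0°, -0.0507) = (-0.1144, 0.1981, -0.0507)
φ3=240.0°: virtual centre (-0.1191, -0.2063, -0.0208), radius l
subtract pairs → two planes through P
linear system: -0.7078x+0.3962y = -0.0026−-0.1223z; -0.7173x+-0.4125y = -0.0003−-0.0626z
det = 0.5762;  x = 0.0021+-0.1306z,  y = -0.0028+0.0754z
into |P−O₁|² = l²: 1.0228z² + 0.0407z + -0.0219 = 0;  Δ = 0.0912;  z = -0.1675 or 0.1278 → z<0 root = -0.1675
x = 0.0240, y = -0.0155

(0.0240, -0.0155, -0.1675)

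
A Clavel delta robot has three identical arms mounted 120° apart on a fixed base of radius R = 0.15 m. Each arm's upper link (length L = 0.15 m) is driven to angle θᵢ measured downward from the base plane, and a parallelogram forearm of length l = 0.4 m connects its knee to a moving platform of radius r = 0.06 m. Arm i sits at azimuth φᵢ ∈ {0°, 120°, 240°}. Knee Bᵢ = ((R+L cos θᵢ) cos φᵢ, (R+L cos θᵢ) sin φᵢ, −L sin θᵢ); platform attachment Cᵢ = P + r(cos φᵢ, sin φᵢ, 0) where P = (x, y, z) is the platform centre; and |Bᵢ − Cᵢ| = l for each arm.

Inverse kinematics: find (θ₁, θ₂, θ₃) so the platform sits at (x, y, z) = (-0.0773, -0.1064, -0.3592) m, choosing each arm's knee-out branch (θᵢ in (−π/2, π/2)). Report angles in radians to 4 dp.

rotate P by −φ1: (-0.0773, -0.1064, -0.3592)
  A cos θ + B sin θ = C:  0.1673·cos θ + -0.3592·sin θ = -0.1028
  θ1 = atan2(B,A) + arccos(C/0.3962) = 0.6983
rotate P by −φ2: (-0.0535, 0.1201, -0.3592)
  e−x'=0.1435;  (l²−L²−(e−x')²−y'²−z²)/2L = -0.0885
  γ=atan2(-0.3592,0.1435)=-1.1907;  ψ=arccos(-0.2288)=1.8016;  θ2=γ+ψ≈0.6109
arm 3 (φ=240.0°): x'=0.1308, y'=-0.0137
  e−x'=-0.0408;  (l²−L²−(e−x')²−y'²−z²)/2L = 0.0221
  γ=atan2(-0.3592,-0.0408)=-1.6839;  ψ=arccos(0.0611)=1.5097;  θ3=γ+ψ≈-0.1742

θ₁ = 0.6983, θ₂ = 0.6109, θ₃ = -0.1742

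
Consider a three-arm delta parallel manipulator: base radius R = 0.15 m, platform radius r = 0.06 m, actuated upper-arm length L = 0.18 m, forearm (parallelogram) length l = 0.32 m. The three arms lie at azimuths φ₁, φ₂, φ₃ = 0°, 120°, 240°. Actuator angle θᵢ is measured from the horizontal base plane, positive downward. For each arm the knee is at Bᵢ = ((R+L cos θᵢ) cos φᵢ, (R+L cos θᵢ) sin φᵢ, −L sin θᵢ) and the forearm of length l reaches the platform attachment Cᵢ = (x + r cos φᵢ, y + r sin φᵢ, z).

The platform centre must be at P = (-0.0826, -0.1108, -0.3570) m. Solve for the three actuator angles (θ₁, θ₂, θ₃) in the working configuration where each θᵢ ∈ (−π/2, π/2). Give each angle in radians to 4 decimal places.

arm 1 (φ=0.0°): x'=-0.0826, y'=-0.1108
  A=0.1726, B=-0.3570, C=(l²−L²−A²−y'²−z²)/(2L)=-0.2764
  θ1 = atan2(B,A) + arccos(C/0.3965) = 1.2217
arm 2 (φ=120.0°): x'=-0.0547, y'=0.1269
  A cos θ + B sin θ = C:  0.1447·cos θ + -0.3570·sin θ = -0.2625
  √(A²+B²)=0.3852;  θ2 = -1.1858+2.3204 ≈ 1.1346
φ3=240.0° → target in arm frame (0.1373, -0.0161)
  A cos θ + B sin θ = C:  -0.0473·cos θ + -0.3570·sin θ = -0.1665
  √(A²+B²)=0.3601;  θ3 = -1.7024+2.0515 ≈ 0.3491

θ₁ = 1.2217, θ₂ = 1.1346, θ₃ = 0.3491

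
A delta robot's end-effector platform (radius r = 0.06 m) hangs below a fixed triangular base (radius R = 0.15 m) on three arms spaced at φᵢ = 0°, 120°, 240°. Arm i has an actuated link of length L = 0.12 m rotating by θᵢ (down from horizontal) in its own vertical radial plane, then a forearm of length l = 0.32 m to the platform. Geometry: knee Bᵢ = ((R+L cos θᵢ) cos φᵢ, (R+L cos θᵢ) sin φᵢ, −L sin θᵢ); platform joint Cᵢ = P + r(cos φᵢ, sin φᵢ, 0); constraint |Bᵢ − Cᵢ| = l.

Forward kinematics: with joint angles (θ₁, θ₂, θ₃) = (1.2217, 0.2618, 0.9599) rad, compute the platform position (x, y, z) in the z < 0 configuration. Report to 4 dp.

φ1=0.0°: virtual centre (0.1310, 0.0000, -0.1128), radius l
arm 2 at φ=120.0°: ρ2 = 0.2059;  O2 = (-0.1030, 0.1783, -0.0311)
arm 3 at φ=240.0°: ρ3 = 0.1588;  O3 = (-0.0794, -0.1376, -0.0983)
subtract pairs → two planes through P
[-0.4680 0.3566 0.1634]·P = 0.0135;  [-0.4209 -0.2751 0.0289]·P = 0.0050
det = 0.2789;  x = -0.0197+0.1982z,  y = 0.0119+-0.1981z
into |P−O₁|² = l²: 1.0785z² + 0.1610z + -0.0668 = 0;  Δ = 0.3142;  z = -0.3345 or 0.1852 → z<0 root = -0.3345
x = -0.0860, y = 0.0782

(-0.0860, 0.0782, -0.3345)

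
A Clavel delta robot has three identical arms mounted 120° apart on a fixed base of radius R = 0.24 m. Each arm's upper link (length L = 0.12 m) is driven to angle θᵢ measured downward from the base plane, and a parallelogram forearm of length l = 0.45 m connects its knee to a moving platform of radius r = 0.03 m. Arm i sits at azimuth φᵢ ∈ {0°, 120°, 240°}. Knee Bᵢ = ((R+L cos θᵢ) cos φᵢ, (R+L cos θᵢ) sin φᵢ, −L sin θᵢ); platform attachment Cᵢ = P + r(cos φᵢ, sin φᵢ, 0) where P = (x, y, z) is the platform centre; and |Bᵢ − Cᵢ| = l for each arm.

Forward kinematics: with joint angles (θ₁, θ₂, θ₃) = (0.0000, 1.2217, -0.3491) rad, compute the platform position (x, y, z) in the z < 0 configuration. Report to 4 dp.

arm 1 at φ=0.0°: (R−r)+L cos θ1 = 0.3300;  O1 = (0.3300, 0.0000, 0.0000)
O2 = (0.2510·cos120.0°, 0.2510·sin120.0°, -0.1128) = (-0.1255, 0.2174, -0.1128)
arm 3 at φ=240.0°: (R−r)+L cos θ3 = 0.3228;  O3 = (-0.1614, -0.2795, 0.0410)
|O₂|²−|O₁|² = -0.0332;  |O₃|²−|O₁|² = -0.0030
plane₁₂: -0.9110x+0.4348y+-0.2255z = -0.0332
det = 0.9366;  x = 0.0212+-0.0965z,  y = -0.0318+0.3165z
sphere 1 gives Az²+Bz+C=0 with A=1.1095, B=0.0394, C=-0.1061;  B²−4AC=0.4726;  roots -0.3276, 0.2920;  negative root z = -0.3276
x = 0.0528, y = -0.1355

(0.0528, -0.1355, -0.3276)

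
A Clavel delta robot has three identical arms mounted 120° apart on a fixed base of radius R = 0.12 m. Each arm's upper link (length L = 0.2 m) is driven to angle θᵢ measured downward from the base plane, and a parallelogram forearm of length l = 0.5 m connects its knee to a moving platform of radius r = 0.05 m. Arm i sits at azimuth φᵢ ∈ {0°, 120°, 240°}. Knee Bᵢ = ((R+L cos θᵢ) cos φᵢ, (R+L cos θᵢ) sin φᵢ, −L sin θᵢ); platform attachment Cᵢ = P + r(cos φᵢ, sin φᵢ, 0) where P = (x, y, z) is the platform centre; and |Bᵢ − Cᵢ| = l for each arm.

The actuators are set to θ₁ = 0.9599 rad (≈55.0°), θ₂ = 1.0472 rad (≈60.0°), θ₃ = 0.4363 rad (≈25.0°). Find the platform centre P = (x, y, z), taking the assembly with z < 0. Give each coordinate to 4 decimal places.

(-0.0575, -0.1490, -0.5751)

arm 1 at φ=0.0°: e+L cos θ1 = 0.1847;  S1 = (0.1847, 0.0000, -0.1638)
S2 = (0.1700·cos120.0°, 0.1700·sin120.0°, -0.1732) = (-0.0850, 0.1472, -0.1732)
φ3=240.0°: virtual centre (-0.1256, -0.2176, -0.0845), radius l
subtract pairs → two planes through P
plane₁₂: -0.5394x+0.2944y+-0.0188z = -0.0021
Cramer: x(z) = -0.0044+0.0923z;  y(z) = -0.0151+0.2328z
into |P−S₁|² = l²: 1.0627z² + 0.2857z + -0.1872 = 0;  Δ = 0.8772;  z = -0.5751 or 0.3062 → z<0 root = -0.5751
x = -0.0575, y = -0.1490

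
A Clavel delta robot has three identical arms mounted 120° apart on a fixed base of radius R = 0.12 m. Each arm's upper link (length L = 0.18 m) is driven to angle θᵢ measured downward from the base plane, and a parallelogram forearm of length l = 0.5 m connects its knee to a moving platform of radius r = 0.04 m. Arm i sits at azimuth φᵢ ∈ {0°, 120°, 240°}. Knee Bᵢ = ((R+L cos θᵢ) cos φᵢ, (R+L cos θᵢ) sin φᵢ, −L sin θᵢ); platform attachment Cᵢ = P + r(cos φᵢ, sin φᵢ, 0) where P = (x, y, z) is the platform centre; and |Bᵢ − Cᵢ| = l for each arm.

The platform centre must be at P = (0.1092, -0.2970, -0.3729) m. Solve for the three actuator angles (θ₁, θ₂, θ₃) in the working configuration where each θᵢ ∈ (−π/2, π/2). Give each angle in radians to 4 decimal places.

rotate P by −φ1: (0.1092, -0.2970, -0.3729)
  A cos θ + B sin θ = C:  -0.0292·cos θ + -0.3729·sin θ = -0.0292
  γ=atan2(-0.3729,-0.0292)=-1.6489;  ψ=arccos(-0.0781)=1.6490;  θ1=γ+ψ≈0.0000
arm 2 (φ=120.0°): x'=-0.3118, y'=0.0539
  e−x'=0.3918;  (l²−L²−(e−x')²−y'²−z²)/2L = -0.2163
  √(A²+B²)=0.5409;  θ2 = -0.7607+1.9822 ≈ 1.2216
rotate P by −φ3: (0.2026, 0.2431, -0.3729)
  e−x'=-0.1226;  (l²−L²−(e−x')²−y'²−z²)/2L = 0.0123
  γ=atan2(-0.3729,-0.1226)=-1.8885;  ψ=arccos(0.0313)=1.5394;  θ3=γ+ψ≈-0.3490

θ₁ = 0.0000, θ₂ = 1.2216, θ₃ = -0.3490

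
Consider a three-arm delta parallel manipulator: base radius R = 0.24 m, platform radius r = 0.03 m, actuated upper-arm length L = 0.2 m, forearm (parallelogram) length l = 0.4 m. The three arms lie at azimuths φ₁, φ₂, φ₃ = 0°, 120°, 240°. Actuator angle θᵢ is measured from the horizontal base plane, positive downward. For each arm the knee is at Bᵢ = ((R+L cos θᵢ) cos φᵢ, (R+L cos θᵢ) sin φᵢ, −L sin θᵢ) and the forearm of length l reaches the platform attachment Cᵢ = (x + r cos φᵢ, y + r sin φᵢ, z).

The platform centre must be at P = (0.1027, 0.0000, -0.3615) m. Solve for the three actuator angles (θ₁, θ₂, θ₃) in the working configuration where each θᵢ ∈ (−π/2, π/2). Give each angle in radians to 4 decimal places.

θ₁ = 0.4362, θ₂ = 1.1346, θ₃ = 1.1346

φ1=0.0° → target in arm frame (0.1027, 0.0000)
  A=0.1073, B=-0.3615, C=(l²−L²−A²−y'²−z²)/(2L)=-0.0555
  γ=atan2(-0.3615,0.1073)=-1.2823;  ψ=arccos(-0.1472)=1.7185;  θ1=γ+ψ≈0.4362
rotate P by −φ2: (-0.0513, -0.0889, -0.3615)
  e−x'=0.2613;  (l²−L²−(e−x')²−y'²−z²)/2L = -0.2172
  θ2 = atan2(B,A) + arccos(C/0.4461) = 1.1346
rotate P by −φ3: (-0.0514, 0.0889, -0.3615)
  A cos θ + B sin θ = C:  0.2614·cos θ + -0.3615·sin θ = -0.2172
  √(A²+B²)=0.4461;  θ3 = -0.9448+2.0795 ≈ 1.1346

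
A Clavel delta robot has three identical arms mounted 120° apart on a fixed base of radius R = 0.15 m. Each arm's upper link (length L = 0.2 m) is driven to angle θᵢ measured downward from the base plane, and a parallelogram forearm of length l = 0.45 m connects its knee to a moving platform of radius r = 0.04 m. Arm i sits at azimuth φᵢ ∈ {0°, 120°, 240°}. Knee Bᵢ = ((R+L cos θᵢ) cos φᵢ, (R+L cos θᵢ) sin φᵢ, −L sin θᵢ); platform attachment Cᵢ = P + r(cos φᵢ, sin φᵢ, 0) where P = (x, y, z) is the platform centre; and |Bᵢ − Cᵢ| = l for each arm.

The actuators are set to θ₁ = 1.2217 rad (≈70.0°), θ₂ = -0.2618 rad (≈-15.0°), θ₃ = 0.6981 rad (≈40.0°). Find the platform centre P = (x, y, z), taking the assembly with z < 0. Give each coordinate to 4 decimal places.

arm 1 at φ=0.0°: e+L cos θ1 = 0.1784;  S1 = (0.1784, 0.0000, -0.1879)
S2 = (0.3032·cos120.0°, 0.3032·sin120.0°, 0.0518) = (-0.1516, 0.2626, 0.0518)
S3 = (0.2632·cos240.0°, 0.2632·sin240.0°, -0.1286) = (-0.1316, -0.2279, -0.1286)
subtract pairs → two planes through P
[-0.6600 0.5251 0.4794]·P = 0.0275;  [-0.6200 -0.4559 0.1188]·P = 0.0187
det = 0.6265;  x = -0.0356+0.4484z,  y = 0.0075+-0.3493z
sphere 1 gives Az²+Bz+C=0 with A=1.3231, B=0.1787, C=-0.1213;  B²−4AC=0.6740;  roots -0.3778, 0.2427;  negative root z = -0.3778
x = -0.2050, y = 0.1395

(-0.2050, 0.1395, -0.3778)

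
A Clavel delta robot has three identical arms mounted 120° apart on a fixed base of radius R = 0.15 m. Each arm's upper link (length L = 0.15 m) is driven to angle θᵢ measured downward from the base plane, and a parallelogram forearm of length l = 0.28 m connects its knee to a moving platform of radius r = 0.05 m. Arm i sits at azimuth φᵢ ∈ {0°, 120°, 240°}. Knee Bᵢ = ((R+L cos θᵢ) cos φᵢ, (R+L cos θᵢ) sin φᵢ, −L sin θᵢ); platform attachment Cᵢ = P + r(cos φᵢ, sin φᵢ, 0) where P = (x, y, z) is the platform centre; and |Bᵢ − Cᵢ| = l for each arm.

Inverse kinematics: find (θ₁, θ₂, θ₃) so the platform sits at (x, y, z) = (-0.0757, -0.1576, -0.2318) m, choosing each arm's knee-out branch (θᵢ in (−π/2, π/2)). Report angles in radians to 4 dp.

θ₁ = 1.3092, θ₂ = 1.3961, θ₃ = -0.2619

arm 1 (φ=0.0°): x'=-0.0757, y'=-0.1576
  e−x'=0.1757;  (l²−L²−(e−x')²−y'²−z²)/2L = -0.1785
  √(A²+B²)=0.2909;  θ1 = -0.9222+2.2314 ≈ 1.3092
rotate P by −φ2: (-0.0986, 0.1444, -0.2318)
  A cos θ + B sin θ = C:  0.1986·cos θ + -0.2318·sin θ = -0.1938
  √(A²+B²)=0.3053;  θ2 = -0.8623+2.2584 ≈ 1.3961
arm 3 (φ=240.0°): x'=0.1743, y'=0.0132
  e−x'=-0.0743;  (l²−L²−(e−x')²−y'²−z²)/2L = -0.0118
  θ3 = atan2(B,A) + arccos(C/0.2434) = -0.2619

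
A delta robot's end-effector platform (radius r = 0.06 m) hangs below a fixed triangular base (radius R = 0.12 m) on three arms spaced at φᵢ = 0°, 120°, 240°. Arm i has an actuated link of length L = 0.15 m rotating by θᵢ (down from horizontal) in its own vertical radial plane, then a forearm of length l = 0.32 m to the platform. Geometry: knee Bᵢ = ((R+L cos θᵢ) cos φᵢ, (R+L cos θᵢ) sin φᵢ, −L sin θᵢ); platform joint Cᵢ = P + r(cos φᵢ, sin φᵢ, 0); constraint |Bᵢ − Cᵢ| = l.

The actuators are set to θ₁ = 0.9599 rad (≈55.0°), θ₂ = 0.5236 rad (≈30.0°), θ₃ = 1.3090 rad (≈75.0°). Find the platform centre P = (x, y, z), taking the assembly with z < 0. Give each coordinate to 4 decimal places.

(0.0012, 0.1277, -0.3780)

arm 1 at φ=0.0°: e+L cos θ1 = 0.1460;  S1 = (0.1460, 0.0000, -0.1229)
S2 = (0.1899·cos120.0°, 0.1899·sin120.0°, -0.0750) = (-0.0950, 0.1645, -0.0750)
S3 = (0.0988·cos240.0°, 0.0988·sin240.0°, -0.1449) = (-0.0494, -0.0856, -0.1449)
eliminate P² terms by subtracting sphere 1 from 2 and 3
plane₁₂: -0.4820x+0.3289y+0.0957z = 0.0053
det = 0.2111;  x = 0.0046+0.0090z,  y = 0.0227+-0.2779z
into |P−S₁|² = l²: 1.0773z² + 0.2306z + -0.0668 = 0;  Δ = 0.3409;  z = -0.3780 or 0.1640 → z<0 root = -0.3780
x = 0.0012, y = 0.1277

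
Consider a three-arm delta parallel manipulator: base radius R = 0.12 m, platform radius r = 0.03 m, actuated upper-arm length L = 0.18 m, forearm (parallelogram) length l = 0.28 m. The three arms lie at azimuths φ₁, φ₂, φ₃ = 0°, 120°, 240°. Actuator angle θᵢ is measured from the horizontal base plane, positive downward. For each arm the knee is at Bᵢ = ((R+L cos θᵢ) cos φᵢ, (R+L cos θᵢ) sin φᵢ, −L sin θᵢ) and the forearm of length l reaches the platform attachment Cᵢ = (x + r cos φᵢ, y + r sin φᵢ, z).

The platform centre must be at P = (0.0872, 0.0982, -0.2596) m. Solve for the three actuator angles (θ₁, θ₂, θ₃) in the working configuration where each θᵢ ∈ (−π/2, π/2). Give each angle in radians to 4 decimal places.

rotate P by −φ1: (0.0872, 0.0982, -0.2596)
  e−x'=0.0028;  (l²−L²−(e−x')²−y'²−z²)/2L = -0.0862
  γ=atan2(-0.2596,0.0028)=-1.5600;  ψ=arccos(-0.3322)=1.9094;  θ1=γ+ψ≈0.3494
φ2=120.0° → target in arm frame (0.0414, -0.1246)
  A=0.0486, B=-0.2596, C=(l²−L²−A²−y'²−z²)/(2L)=-0.1091
  √(A²+B²)=0.2641;  θ2 = -1.3859+1.9967 ≈ 0.6108
φ3=240.0° → target in arm frame (-0.1286, 0.0264)
  e−x'=0.2186;  (l²−L²−(e−x')²−y'²−z²)/2L = -0.1942
  θ3 = atan2(B,A) + arccos(C/0.3394) = 1.3090

θ₁ = 0.3494, θ₂ = 0.6108, θ₃ = 1.3090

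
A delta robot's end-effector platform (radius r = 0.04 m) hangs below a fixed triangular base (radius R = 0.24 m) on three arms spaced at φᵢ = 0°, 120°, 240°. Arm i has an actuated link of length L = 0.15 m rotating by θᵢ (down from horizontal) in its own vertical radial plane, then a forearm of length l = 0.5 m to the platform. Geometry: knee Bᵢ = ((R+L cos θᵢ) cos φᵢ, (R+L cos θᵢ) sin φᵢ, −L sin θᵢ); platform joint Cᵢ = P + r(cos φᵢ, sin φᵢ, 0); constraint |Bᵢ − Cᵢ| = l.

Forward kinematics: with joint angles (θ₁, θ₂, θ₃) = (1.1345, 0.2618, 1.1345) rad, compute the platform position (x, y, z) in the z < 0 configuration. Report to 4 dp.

(-0.0673, 0.1165, -0.4924)

O1 = (0.2634·cos0.0°, 0.2634·sin0.0°, -0.1359) = (0.2634, 0.0000, -0.1359)
arm 2 at φ=120.0°: ρ2 = 0.3449;  O2 = (-0.1724, 0.2987, -0.0388)
φ3=240.0°: virtual centre (-0.1317, -0.2281, -0.1359), radius l
|O₂|²−|O₁|² = 0.0326;  |O₃|²−|O₁|² = 0.0000
plane₁₂: -0.8717x+0.5974y+0.1943z = 0.0326
Cramer: x(z) = -0.0171+0.1019z;  y(z) = 0.0296-0.1765z
into |P−O₁|² = l²: 1.0415z² + 0.2043z + -0.1520 = 0;  Δ = 0.6748;  z = -0.4924 or 0.2963 → z<0 root = -0.4924
x = -0.0673, y = 0.1165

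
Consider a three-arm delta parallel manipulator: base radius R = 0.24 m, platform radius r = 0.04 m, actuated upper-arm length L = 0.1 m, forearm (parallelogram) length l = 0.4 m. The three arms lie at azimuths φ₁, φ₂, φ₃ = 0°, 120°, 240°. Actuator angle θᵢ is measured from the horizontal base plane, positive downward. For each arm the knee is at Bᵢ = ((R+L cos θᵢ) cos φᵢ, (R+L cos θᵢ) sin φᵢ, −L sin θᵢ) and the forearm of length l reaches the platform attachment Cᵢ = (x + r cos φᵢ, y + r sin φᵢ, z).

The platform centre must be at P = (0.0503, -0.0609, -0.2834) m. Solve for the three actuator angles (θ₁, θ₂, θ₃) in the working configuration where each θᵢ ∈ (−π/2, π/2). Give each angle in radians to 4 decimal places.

θ₁ = -0.2613, θ₂ = 0.8729, θ₃ = 0.0000

rotate P by −φ1: (0.0503, -0.0609, -0.2834)
  A=0.1497, B=-0.2834, C=(l²−L²−A²−y'²−z²)/(2L)=0.2178
  √(A²+B²)=0.3205;  θ1 = -1.0848+0.8235 ≈ -0.2613
arm 2 (φ=120.0°): x'=-0.0779, y'=-0.0131
  A=0.2779, B=-0.2834, C=(l²−L²−A²−y'²−z²)/(2L)=-0.0386
  θ2 = atan2(B,A) + arccos(C/0.3969) = 0.8729
arm 3 (φ=240.0°): x'=0.0276, y'=0.0740
  e−x'=0.1724;  (l²−L²−(e−x')²−y'²−z²)/2L = 0.1724
  √(A²+B²)=0.3317;  θ3 = -1.0243+1.0243 ≈ 0.0000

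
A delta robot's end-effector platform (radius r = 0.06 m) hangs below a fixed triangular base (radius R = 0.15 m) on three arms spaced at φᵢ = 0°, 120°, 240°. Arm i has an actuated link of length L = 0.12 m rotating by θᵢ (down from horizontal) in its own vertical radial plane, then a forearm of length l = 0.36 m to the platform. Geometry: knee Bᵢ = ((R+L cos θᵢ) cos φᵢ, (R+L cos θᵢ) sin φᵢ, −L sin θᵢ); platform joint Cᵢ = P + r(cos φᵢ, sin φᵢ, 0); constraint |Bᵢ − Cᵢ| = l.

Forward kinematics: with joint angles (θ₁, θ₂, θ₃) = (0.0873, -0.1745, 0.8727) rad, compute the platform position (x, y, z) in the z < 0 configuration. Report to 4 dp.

arm 1 at φ=0.0°: (R−r)+L cos θ1 = 0.2095;  S1 = (0.2095, 0.0000, -0.0105)
S2 = (0.2082·cos120.0°, 0.2082·sin120.0°, 0.0208) = (-0.1041, 0.1803, 0.0208)
arm 3 at φ=240.0°: (R−r)+L cos θ3 = 0.1671;  S3 = (-0.0836, -0.1447, -0.0919)
subtract pairs → two planes through P
plane₁₂: -0.6273x+0.3606y+0.0626z = -0.0002
Cramer: x(z) = 0.0072-0.1034z;  y(z) = 0.0118-0.3535z
quadratic in z: (1.1356)z²+(0.0544)z+(-0.0884)=0, √Δ=0.6360 → z ∈ {-0.3040, 0.2561}; z = -0.3040 (taking z<0)
x = 0.0386, y = 0.1193

(0.0386, 0.1193, -0.3040)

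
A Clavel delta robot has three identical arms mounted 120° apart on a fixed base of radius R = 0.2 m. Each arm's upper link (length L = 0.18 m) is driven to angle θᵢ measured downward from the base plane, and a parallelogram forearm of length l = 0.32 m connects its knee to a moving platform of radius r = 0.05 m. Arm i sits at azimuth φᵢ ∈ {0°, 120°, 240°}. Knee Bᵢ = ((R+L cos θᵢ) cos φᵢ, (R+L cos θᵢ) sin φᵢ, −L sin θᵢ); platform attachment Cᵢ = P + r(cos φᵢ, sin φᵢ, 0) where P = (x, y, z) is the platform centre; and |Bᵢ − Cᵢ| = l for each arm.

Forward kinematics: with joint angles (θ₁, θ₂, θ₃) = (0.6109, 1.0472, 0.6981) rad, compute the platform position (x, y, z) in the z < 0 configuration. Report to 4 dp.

(0.0351, -0.0423, -0.2815)

O1 = (0.2974·cos0.0°, 0.2974·sin0.0°, -0.1032) = (0.2974, 0.0000, -0.1032)
φ2=120.0°: virtual centre (-0.1200, 0.2078, -0.1559), radius l
φ3=240.0°: virtual centre (-0.1439, -0.2493, -0.1157), radius l
|O₂|²−|O₁|² = -0.0172;  |O₃|²−|O₁|² = -0.0029
[-0.8349 0.4157 -0.1053]·P = -0.0172;  [-0.8828 -0.4986 -0.0249]·P = -0.0029
Cramer: x(z) = 0.0125-0.0802z;  y(z) = -0.0164+0.0921z
quadratic in z: (1.0149)z²+(0.2492)z+(-0.0103)=0, √Δ=0.3222 → z ∈ {-0.2815, 0.0360}; z = -0.2815 (taking z<0)
x = 0.0351, y = -0.0423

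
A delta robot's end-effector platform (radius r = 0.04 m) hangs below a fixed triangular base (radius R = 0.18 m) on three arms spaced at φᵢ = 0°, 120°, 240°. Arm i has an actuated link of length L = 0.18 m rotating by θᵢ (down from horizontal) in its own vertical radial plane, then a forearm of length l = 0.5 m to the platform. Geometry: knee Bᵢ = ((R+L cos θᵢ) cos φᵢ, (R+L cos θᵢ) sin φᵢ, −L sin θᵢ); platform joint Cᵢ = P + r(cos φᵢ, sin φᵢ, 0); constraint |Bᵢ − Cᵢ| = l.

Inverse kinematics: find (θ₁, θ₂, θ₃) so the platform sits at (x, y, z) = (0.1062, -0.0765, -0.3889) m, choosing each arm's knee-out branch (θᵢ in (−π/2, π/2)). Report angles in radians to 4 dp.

rotate P by −φ1: (0.1062, -0.0765, -0.3889)
  e−x'=0.0338;  (l²−L²−(e−x')²−y'²−z²)/2L = 0.1649
  √(A²+B²)=0.3904;  θ1 = -1.4841+1.1347 ≈ -0.3494
arm 2 (φ=120.0°): x'=-0.1194, y'=-0.0537
  A cos θ + B sin θ = C:  0.2594·cos θ + -0.3889·sin θ = -0.0105
  γ=atan2(-0.3889,0.2594)=-0.9826;  ψ=arccos(-0.0225)=1.5933;  θ2=γ+ψ≈0.6107
φ3=240.0° → target in arm frame (0.0132, 0.1302)
  A cos θ + B sin θ = C:  0.1268·cos θ + -0.3889·sin θ = 0.0925
  θ3 = atan2(B,A) + arccos(C/0.4091) = 0.0871

θ₁ = -0.3494, θ₂ = 0.6107, θ₃ = 0.0871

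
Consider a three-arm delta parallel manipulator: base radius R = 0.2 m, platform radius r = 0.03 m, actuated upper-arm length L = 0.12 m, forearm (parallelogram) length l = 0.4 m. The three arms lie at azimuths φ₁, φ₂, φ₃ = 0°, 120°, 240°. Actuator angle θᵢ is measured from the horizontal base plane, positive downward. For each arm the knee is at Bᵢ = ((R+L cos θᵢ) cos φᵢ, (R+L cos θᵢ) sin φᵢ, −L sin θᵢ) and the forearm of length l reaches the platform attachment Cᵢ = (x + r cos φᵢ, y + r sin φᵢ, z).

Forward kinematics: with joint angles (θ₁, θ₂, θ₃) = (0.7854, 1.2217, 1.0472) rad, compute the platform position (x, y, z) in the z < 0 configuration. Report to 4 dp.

arm 1 at φ=0.0°: ρ1 = 0.2549;  O1 = (0.2549, 0.0000, -0.0849)
φ2=120.0°: virtual centre (-0.1055, 0.1828, -0.1128), radius l
O3 = (0.2300·cos240.0°, 0.2300·sin240.0°, -0.1039) = (-0.1150, -0.1992, -0.1039)
eliminate P² terms by subtracting sphere 1 from 2 and 3
[-0.7208 0.3655 -0.0558]·P = -0.0149;  [-0.7397 -0.3984 -0.0381]·P = -0.0084
Cramer: x(z) = 0.0162-0.0649z;  y(z) = -0.0088+0.0248z
sphere 1 gives Az²+Bz+C=0 with A=1.0048, B=0.2002, C=-0.0958;  B²−4AC=0.4250;  roots -0.4240, 0.2247;  negative root z = -0.4240
x = 0.0437, y = -0.0193

(0.0437, -0.0193, -0.4240)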